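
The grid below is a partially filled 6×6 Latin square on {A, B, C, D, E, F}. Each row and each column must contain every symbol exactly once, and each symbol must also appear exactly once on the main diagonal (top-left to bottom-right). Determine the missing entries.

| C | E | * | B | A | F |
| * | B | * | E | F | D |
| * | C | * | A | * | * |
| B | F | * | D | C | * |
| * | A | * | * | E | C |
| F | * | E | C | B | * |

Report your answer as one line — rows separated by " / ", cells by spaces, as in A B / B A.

C E D B A F / A B C E F D / E C F A D B / B F A D C E / D A B F E C / F D E C B A

row 1 has {A,B,C,E,F}; column 3 has {E} — only D is left for (r1,c3).
row 2 has {B,D,E,F}; column 1 has {B,C,F} — only A is left for (r2,c1).
row 2 has {A,B,D,E,F}; column 3 has {D,E} — only C is left for (r2,c3).
row 3 has {A,C}; column 3 has {C,D,E}; the diagonal has {B,C,D,E} — only F is left for (r3,c3).
row 3 has {A,C,F}; column 5 has {A,B,C,E,F} — only D is left for (r3,c5).
row 4 has {B,C,D,F}; column 3 has {C,D,E,F} — only A is left for (r4,c3).
row 4 has {A,B,C,D,F}; column 6 has {C,D,F} — only E is left for (r4,c6).
row 5 has {A,C,E}; column 1 has {A,B,C,F} — only D is left for (r5,c1).
row 5 has {A,C,D,E}; column 3 has {A,C,D,E,F} — only B is left for (r5,c3).
row 5 has {A,B,C,D,E}; column 4 has {A,B,C,D,E} — only F is left for (r5,c4).
row 6 has {B,C,E,F}; column 2 has {A,B,C,E,F} — only D is left for (r6,c2).
row 6 has {B,C,D,E,F}; column 6 has {C,D,E,F}; the diagonal has {B,C,D,E,F} — only A is left for (r6,c6).
row 3 has {A,C,D,F}; column 1 has {A,B,C,D,F} — only E is left for (r3,c1).
row 3 has {A,C,D,E,F}; column 6 has {A,C,D,E,F} — only B is left for (r3,c6).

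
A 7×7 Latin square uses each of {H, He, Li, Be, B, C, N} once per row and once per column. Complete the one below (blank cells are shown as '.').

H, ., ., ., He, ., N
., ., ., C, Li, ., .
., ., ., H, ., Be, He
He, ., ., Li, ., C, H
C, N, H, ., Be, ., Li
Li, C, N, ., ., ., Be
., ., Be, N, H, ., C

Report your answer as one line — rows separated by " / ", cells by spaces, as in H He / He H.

(r2,c7) = B
(r4,c3) = B
(r4,c5) = N
(r6,c5) = B
(r7,c1) = B
(r2,c3) = He
(r3,c1) = N
(r3,c5) = C
(r4,c2) = Be
(r6,c4) = He
(r6,c6) = H
(r2,c1) = Be
(r2,c2) = H
(r2,c6) = N
(r3,c3) = Li
(r5,c4) = B
(r5,c6) = He
(r7,c6) = Li
(r1,c3) = C
(r1,c4) = Be
(r1,c6) = B
(r3,c2) = B
(r7,c2) = He
(r1,c2) = Li

H Li C Be He B N / Be H He C Li N B / N B Li H C Be He / He Be B Li N C H / C N H B Be He Li / Li C N He B H Be / B He Be N H Li C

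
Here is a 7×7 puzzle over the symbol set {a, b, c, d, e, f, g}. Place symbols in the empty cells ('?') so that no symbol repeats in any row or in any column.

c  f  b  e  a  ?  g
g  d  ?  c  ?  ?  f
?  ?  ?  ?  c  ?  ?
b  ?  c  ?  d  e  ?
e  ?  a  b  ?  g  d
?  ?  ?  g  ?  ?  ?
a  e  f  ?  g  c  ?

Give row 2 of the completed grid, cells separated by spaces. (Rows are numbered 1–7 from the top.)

g d e c b a f

(r1,c6) = d
(r2,c3) = e
(r2,c5) = b
(r2,c6) = a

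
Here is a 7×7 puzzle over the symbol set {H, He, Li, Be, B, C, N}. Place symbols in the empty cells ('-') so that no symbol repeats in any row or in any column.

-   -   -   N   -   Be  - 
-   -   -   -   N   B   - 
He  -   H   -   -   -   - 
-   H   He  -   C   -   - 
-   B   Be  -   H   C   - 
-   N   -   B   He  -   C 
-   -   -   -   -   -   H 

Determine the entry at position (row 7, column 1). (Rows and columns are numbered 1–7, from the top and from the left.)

At row 6, column 3: row 6 has {He,B,C,N}; column 3 has {H,He,Be}; that leaves Li.
At row 6, column 6: row 6 has {He,Li,B,C,N}; column 6 has {Be,B,C}; that leaves H.
At row 2, column 3: row 2 has {B,N}; column 3 has {H,He,Li,Be}; that leaves C.
At row 6, column 1: row 6 has {H,He,Li,B,C,N}; column 1 has {He}; that leaves Be.
At row 1, column 3: row 1 has {Be,N}; column 3 has {H,He,Li,Be,C}; that leaves B.
At row 1, column 5: row 1 has {Be,B,N}; column 5 has {H,He,C,N}; that leaves Li.
At row 1, column 7: row 1 has {Li,Be,B,N}; column 7 has {H,C}; that leaves He.
At row 7, column 3: row 7 has {H}; column 3 has {H,He,Li,Be,B,C}; that leaves N.
At row 1, column 2: row 1 has {He,Li,Be,B,N}; column 2 has {H,B,N}; that leaves C.
At row 1, column 1: row 1 has {He,Li,Be,B,C,N}; column 1 has {He,Be}; that leaves H.
At row 2, column 1: row 2 has {B,C,N}; column 1 has {H,He,Be}; that leaves Li.
At row 2, column 7: row 2 has {Li,B,C,N}; column 7 has {H,He,C}; that leaves Be.
At row 5, column 1: row 5 has {H,Be,B,C}; column 1 has {H,He,Li,Be}; that leaves N.
At row 5, column 7: row 5 has {H,Be,B,C,N}; column 7 has {H,He,Be,C}; that leaves Li.
At row 2, column 2: row 2 has {Li,Be,B,C,N}; column 2 has {H,B,C,N}; that leaves He.
At row 2, column 4: row 2 has {He,Li,Be,B,C,N}; column 4 has {B,N}; that leaves H.
At row 4, column 1: row 4 has {H,He,C}; column 1 has {H,He,Li,Be,N}; that leaves B.
At row 4, column 7: row 4 has {H,He,B,C}; column 7 has {H,He,Li,Be,C}; that leaves N.
At row 5, column 4: row 5 has {H,Li,Be,B,C,N}; column 4 has {H,B,N}; that leaves He.
At row 7, column 1: row 7 has {H,N}; column 1 has {H,He,Li,Be,B,N}; that leaves C.

C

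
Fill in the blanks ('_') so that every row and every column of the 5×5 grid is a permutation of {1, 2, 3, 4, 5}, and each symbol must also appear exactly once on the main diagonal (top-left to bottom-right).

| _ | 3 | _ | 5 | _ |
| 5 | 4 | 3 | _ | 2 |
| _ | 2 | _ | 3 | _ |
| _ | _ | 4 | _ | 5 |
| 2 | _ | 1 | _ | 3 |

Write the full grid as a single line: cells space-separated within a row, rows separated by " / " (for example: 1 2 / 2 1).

1 3 2 5 4 / 5 4 3 1 2 / 4 2 5 3 1 / 3 1 4 2 5 / 2 5 1 4 3

At row 1, column 1: row 1 has {3,5}; column 1 has {2,5}; the diagonal has {3,4}; that leaves 1.
At row 1, column 3: row 1 has {1,3,5}; column 3 has {1,3,4}; that leaves 2.
At row 1, column 5: row 1 has {1,2,3,5}; column 5 has {2,3,5}; that leaves 4.
At row 2, column 4: row 2 has {2,3,4,5}; column 4 has {3,5}; that leaves 1.
At row 3, column 1: row 3 has {2,3}; column 1 has {1,2,5}; that leaves 4.
At row 3, column 3: row 3 has {2,3,4}; column 3 has {1,2,3,4}; the diagonal has {1,3,4}; that leaves 5.
At row 3, column 5: row 3 has {2,3,4,5}; column 5 has {2,3,4,5}; that leaves 1.
At row 4, column 1: row 4 has {4,5}; column 1 has {1,2,4,5}; that leaves 3.
At row 4, column 2: row 4 has {3,4,5}; column 2 has {2,3,4}; that leaves 1.
At row 4, column 4: row 4 has {1,3,4,5}; column 4 has {1,3,5}; the diagonal has {1,3,4,5}; that leaves 2.
At row 5, column 2: row 5 has {1,2,3}; column 2 has {1,2,3,4}; that leaves 5.
At row 5, column 4: row 5 has {1,2,3,5}; column 4 has {1,2,3,5}; that leaves 4.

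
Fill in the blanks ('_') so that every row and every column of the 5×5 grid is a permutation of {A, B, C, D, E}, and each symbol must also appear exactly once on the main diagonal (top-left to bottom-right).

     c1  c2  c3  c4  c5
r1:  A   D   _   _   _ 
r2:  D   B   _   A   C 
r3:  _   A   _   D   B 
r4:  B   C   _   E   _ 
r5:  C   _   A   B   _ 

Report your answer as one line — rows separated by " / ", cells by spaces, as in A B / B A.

A D B C E / D B E A C / E A C D B / B C D E A / C E A B D

(r1,c4) = C
(r1,c5) = E
(r2,c3) = E
(r3,c1) = E
(r3,c3) = C
(r4,c3) = D
(r4,c5) = A
(r5,c2) = E
(r5,c5) = D
(r1,c3) = B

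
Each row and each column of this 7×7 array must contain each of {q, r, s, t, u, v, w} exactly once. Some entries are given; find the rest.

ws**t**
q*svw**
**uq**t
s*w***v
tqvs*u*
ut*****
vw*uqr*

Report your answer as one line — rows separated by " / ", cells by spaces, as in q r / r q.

Cell (r1,c4): row 1 has {s,t,w}; column 4 has {q,s,u,v} → r.
Cell (r2,c6): row 2 has {q,s,v,w}; column 6 has {r,u} → t.
Cell (r3,c1): row 3 has {q,t,u}; column 1 has {q,s,t,u,v,w} → r.
Cell (r3,c2): row 3 has {q,r,t,u}; column 2 has {q,s,t,w} → v.
Cell (r3,c5): row 3 has {q,r,t,u,v}; column 5 has {q,t,w} → s.
Cell (r3,c6): row 3 has {q,r,s,t,u,v}; column 6 has {r,t,u} → w.
Cell (r4,c4): row 4 has {s,v,w}; column 4 has {q,r,s,u,v} → t.
Cell (r4,c6): row 4 has {s,t,v,w}; column 6 has {r,t,u,w} → q.
Cell (r5,c5): row 5 has {q,s,t,u,v}; column 5 has {q,s,t,w} → r.
Cell (r5,c7): row 5 has {q,r,s,t,u,v}; column 7 has {t,v} → w.
Cell (r6,c4): row 6 has {t,u}; column 4 has {q,r,s,t,u,v} → w.
Cell (r6,c5): row 6 has {t,u,w}; column 5 has {q,r,s,t,w} → v.
Cell (r6,c6): row 6 has {t,u,v,w}; column 6 has {q,r,t,u,w} → s.
Cell (r7,c3): row 7 has {q,r,u,v,w}; column 3 has {s,u,v,w} → t.
Cell (r7,c7): row 7 has {q,r,t,u,v,w}; column 7 has {t,v,w} → s.
Cell (r1,c3): row 1 has {r,s,t,w}; column 3 has {s,t,u,v,w} → q.
Cell (r1,c6): row 1 has {q,r,s,t,w}; column 6 has {q,r,s,t,u,w} → v.
Cell (r1,c7): row 1 has {q,r,s,t,v,w}; column 7 has {s,t,v,w} → u.
Cell (r2,c7): row 2 has {q,s,t,v,w}; column 7 has {s,t,u,v,w} → r.
Cell (r4,c5): row 4 has {q,s,t,v,w}; column 5 has {q,r,s,t,v,w} → u.
Cell (r6,c3): row 6 has {s,t,u,v,w}; column 3 has {q,s,t,u,v,w} → r.
Cell (r6,c7): row 6 has {r,s,t,u,v,w}; column 7 has {r,s,t,u,v,w} → q.
Cell (r2,c2): row 2 has {q,r,s,t,v,w}; column 2 has {q,s,t,v,w} → u.
Cell (r4,c2): row 4 has {q,s,t,u,v,w}; column 2 has {q,s,t,u,v,w} → r.

w s q r t v u / q u s v w t r / r v u q s w t / s r w t u q v / t q v s r u w / u t r w v s q / v w t u q r s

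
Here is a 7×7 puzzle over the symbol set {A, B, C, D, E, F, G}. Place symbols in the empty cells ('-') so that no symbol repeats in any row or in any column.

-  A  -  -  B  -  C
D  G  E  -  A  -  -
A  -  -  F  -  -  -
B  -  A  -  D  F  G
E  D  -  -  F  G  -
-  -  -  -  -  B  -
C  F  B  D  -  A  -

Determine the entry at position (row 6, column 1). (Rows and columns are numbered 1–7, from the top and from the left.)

(r2,c6) = C
(r5,c3) = C
(r7,c7) = E
(r2,c4) = B
(r2,c7) = F
(r5,c4) = A
(r5,c7) = B
(r7,c5) = G
(r3,c7) = D
(r6,c7) = A
(r3,c3) = G
(r3,c6) = E
(r1,c6) = D
(r3,c5) = C
(r6,c5) = E
(r1,c3) = F
(r3,c2) = B
(r6,c2) = C
(r6,c3) = D
(r6,c4) = G
(r1,c1) = G
(r1,c4) = E
(r4,c2) = E
(r4,c4) = C
(r6,c1) = F

F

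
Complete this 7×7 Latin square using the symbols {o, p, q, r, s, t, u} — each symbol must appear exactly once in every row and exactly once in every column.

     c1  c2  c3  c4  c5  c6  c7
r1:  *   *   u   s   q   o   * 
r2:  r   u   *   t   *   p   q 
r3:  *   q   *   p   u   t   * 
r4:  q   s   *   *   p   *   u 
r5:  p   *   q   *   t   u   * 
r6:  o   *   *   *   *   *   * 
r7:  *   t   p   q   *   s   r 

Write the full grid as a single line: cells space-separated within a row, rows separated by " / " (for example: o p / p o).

(r1,c1) = t
(r1,c7) = p
(r3,c1) = s
(r3,c7) = o
(r4,c6) = r
(r5,c7) = s
(r6,c6) = q
(r6,c7) = t
(r7,c1) = u
(r7,c5) = o
(r1,c2) = r
(r2,c5) = s
(r3,c3) = r
(r4,c4) = o
(r5,c2) = o
(r5,c4) = r
(r6,c2) = p
(r6,c3) = s
(r6,c4) = u
(r6,c5) = r
(r2,c3) = o
(r4,c3) = t

t r u s q o p / r u o t s p q / s q r p u t o / q s t o p r u / p o q r t u s / o p s u r q t / u t p q o s r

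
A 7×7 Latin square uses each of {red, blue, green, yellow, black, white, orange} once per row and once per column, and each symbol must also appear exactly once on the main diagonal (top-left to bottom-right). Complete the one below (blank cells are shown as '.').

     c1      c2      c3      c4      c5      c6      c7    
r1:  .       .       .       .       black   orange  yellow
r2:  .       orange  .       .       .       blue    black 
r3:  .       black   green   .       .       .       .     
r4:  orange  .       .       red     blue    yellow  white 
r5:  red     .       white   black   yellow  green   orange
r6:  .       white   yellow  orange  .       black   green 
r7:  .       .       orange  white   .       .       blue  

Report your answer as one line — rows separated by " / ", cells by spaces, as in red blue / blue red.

white red blue green black orange yellow / green orange red yellow white blue black / yellow black green blue orange white red / orange green black red blue yellow white / red blue white black yellow green orange / blue white yellow orange red black green / black yellow orange white green red blue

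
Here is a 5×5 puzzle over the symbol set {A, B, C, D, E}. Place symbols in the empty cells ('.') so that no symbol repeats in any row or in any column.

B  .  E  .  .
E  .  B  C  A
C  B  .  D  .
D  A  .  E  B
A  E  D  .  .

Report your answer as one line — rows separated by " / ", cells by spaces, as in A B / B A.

B C E A D / E D B C A / C B A D E / D A C E B / A E D B C

Cell (r1,c4): row 1 has {B,E}; column 4 has {C,D,E} → A.
Cell (r2,c2): row 2 has {A,B,C,E}; column 2 has {A,B,E} → D.
Cell (r3,c3): row 3 has {B,C,D}; column 3 has {B,D,E} → A.
Cell (r3,c5): row 3 has {A,B,C,D}; column 5 has {A,B} → E.
Cell (r4,c3): row 4 has {A,B,D,E}; column 3 has {A,B,D,E} → C.
Cell (r5,c4): row 5 has {A,D,E}; column 4 has {A,C,D,E} → B.
Cell (r5,c5): row 5 has {A,B,D,E}; column 5 has {A,B,E} → C.
Cell (r1,c2): row 1 has {A,B,E}; column 2 has {A,B,D,E} → C.
Cell (r1,c5): row 1 has {A,B,C,E}; column 5 has {A,B,C,E} → D.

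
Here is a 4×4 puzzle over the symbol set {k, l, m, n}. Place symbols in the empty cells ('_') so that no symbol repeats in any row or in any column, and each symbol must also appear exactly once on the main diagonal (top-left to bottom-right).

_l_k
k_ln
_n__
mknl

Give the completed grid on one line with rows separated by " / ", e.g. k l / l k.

n l m k / k m l n / l n k m / m k n l

row 1 has {k,l}; column 1 has {k,m}; the diagonal has {l} — only n is left for (r1,c1).
row 1 has {k,l,n}; column 3 has {l,n} — only m is left for (r1,c3).
row 2 has {k,l,n}; column 2 has {k,l,n}; the diagonal has {l,n} — only m is left for (r2,c2).
row 3 has {n}; column 1 has {k,m,n} — only l is left for (r3,c1).
row 3 has {l,n}; column 3 has {l,m,n}; the diagonal has {l,m,n} — only k is left for (r3,c3).
row 3 has {k,l,n}; column 4 has {k,l,n} — only m is left for (r3,c4).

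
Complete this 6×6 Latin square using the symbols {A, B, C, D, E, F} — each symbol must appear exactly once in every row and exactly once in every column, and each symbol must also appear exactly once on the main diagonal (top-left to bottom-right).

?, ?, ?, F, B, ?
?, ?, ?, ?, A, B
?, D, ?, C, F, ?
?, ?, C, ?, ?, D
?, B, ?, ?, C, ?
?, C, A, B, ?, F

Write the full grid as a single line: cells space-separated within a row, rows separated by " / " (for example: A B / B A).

D A E F B C / C E F D A B / A D B C F E / B F C A E D / F B D E C A / E C A B D F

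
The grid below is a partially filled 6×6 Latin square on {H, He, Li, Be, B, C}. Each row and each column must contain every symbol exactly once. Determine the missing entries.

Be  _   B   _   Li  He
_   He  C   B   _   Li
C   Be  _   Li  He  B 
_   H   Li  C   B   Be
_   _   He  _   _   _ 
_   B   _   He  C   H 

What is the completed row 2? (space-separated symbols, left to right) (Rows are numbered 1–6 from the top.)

H He C B Be Li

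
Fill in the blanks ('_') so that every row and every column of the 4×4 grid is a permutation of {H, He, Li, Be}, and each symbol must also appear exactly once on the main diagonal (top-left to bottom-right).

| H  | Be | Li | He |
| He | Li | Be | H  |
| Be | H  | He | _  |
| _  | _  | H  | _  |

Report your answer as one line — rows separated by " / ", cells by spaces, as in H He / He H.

H Be Li He / He Li Be H / Be H He Li / Li He H Be

(r3,c4) = Li
(r4,c1) = Li
(r4,c2) = He
(r4,c4) = Be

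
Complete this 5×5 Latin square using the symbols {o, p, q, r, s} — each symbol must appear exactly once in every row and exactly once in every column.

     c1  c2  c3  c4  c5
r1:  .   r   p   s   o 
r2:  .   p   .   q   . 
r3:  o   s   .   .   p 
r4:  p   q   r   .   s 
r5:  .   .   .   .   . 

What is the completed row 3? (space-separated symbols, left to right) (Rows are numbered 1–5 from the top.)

o s q r p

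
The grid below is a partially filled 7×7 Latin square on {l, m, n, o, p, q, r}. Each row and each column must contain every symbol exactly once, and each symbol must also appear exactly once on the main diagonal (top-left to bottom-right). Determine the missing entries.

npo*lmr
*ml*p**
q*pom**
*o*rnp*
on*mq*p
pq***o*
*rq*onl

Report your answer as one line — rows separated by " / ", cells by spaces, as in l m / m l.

n p o q l m r / r m l n p q o / q l p o m r n / l o m r n p q / o n r m q l p / p q n l r o m / m r q p o n l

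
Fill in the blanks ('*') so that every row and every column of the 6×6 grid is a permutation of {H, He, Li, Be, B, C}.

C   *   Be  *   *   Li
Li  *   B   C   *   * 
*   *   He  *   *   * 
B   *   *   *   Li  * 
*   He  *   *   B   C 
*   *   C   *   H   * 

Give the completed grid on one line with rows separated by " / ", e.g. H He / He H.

C B Be H He Li / Li H B C Be He / Be Li He B C H / B C H He Li Be / H He Li Be B C / He Be C Li H B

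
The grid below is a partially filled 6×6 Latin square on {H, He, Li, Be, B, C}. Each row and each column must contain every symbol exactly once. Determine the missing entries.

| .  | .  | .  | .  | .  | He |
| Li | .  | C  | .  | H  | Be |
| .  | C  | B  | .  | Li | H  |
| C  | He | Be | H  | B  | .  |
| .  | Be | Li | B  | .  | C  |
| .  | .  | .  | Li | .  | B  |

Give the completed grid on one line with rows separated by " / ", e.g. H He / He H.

At row 1, column 3: row 1 has {He}; column 3 has {Li,Be,B,C}; that leaves H.
At row 2, column 2: row 2 has {H,Li,Be,C}; column 2 has {He,Be,C}; that leaves B.
At row 2, column 4: row 2 has {H,Li,Be,B,C}; column 4 has {H,Li,B}; that leaves He.
At row 3, column 4: row 3 has {H,Li,B,C}; column 4 has {H,He,Li,B}; that leaves Be.
At row 4, column 6: row 4 has {H,He,Be,B,C}; column 6 has {H,He,Be,B,C}; that leaves Li.
At row 5, column 5: row 5 has {Li,Be,B,C}; column 5 has {H,Li,B}; that leaves He.
At row 6, column 2: row 6 has {Li,B}; column 2 has {He,Be,B,C}; that leaves H.
At row 6, column 3: row 6 has {H,Li,B}; column 3 has {H,Li,Be,B,C}; that leaves He.
At row 1, column 2: row 1 has {H,He}; column 2 has {H,He,Be,B,C}; that leaves Li.
At row 1, column 4: row 1 has {H,He,Li}; column 4 has {H,He,Li,Be,B}; that leaves C.
At row 1, column 5: row 1 has {H,He,Li,C}; column 5 has {H,He,Li,B}; that leaves Be.
At row 3, column 1: row 3 has {H,Li,Be,B,C}; column 1 has {Li,C}; that leaves He.
At row 5, column 1: row 5 has {He,Li,Be,B,C}; column 1 has {He,Li,C}; that leaves H.
At row 6, column 1: row 6 has {H,He,Li,B}; column 1 has {H,He,Li,C}; that leaves Be.
At row 6, column 5: row 6 has {H,He,Li,Be,B}; column 5 has {H,He,Li,Be,B}; that leaves C.
At row 1, column 1: row 1 has {H,He,Li,Be,C}; column 1 has {H,He,Li,Be,C}; that leaves B.

B Li H C Be He / Li B C He H Be / He C B Be Li H / C He Be H B Li / H Be Li B He C / Be H He Li C B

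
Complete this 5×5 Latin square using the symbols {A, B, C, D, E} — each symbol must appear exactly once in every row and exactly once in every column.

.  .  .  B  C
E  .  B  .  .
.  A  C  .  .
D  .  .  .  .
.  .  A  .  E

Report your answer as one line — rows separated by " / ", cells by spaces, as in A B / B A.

(r1,c1) = A
(r3,c1) = B
(r3,c5) = D
(r4,c3) = E
(r5,c1) = C
(r5,c4) = D
(r1,c3) = D
(r2,c5) = A
(r3,c4) = E
(r4,c5) = B
(r5,c2) = B
(r1,c2) = E
(r2,c4) = C
(r4,c2) = C
(r4,c4) = A
(r2,c2) = D

A E D B C / E D B C A / B A C E D / D C E A B / C B A D E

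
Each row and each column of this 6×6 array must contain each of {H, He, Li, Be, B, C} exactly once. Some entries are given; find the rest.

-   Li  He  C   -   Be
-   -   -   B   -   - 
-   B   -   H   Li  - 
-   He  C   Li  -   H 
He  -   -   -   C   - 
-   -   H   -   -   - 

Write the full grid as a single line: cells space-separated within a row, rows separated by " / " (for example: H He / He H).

Cell (r3,c3): row 3 has {H,Li,B}; column 3 has {H,He,C} → Be.
Cell (r5,c4): row 5 has {He,C}; column 4 has {H,Li,B,C} → Be.
Cell (r6,c4): row 6 has {H}; column 4 has {H,Li,Be,B,C} → He.
Cell (r2,c3): row 2 has {B}; column 3 has {H,He,Be,C} → Li.
Cell (r3,c1): row 3 has {H,Li,Be,B}; column 1 has {He} → C.
Cell (r3,c6): row 3 has {H,Li,Be,B,C}; column 6 has {H,Be} → He.
Cell (r5,c2): row 5 has {He,Be,C}; column 2 has {He,Li,B} → H.
Cell (r5,c3): row 5 has {H,He,Be,C}; column 3 has {H,He,Li,Be,C} → B.
Cell (r5,c6): row 5 has {H,He,Be,B,C}; column 6 has {H,He,Be} → Li.
Cell (r2,c6): row 2 has {Li,B}; column 6 has {H,He,Li,Be} → C.
Cell (r6,c6): row 6 has {H,He}; column 6 has {H,He,Li,Be,C} → B.
Cell (r2,c2): row 2 has {Li,B,C}; column 2 has {H,He,Li,B} → Be.
Cell (r6,c2): row 6 has {H,He,B}; column 2 has {H,He,Li,Be,B} → C.
Cell (r6,c5): row 6 has {H,He,B,C}; column 5 has {Li,C} → Be.
Cell (r2,c1): row 2 has {Li,Be,B,C}; column 1 has {He,C} → H.
Cell (r2,c5): row 2 has {H,Li,Be,B,C}; column 5 has {Li,Be,C} → He.
Cell (r4,c5): row 4 has {H,He,Li,C}; column 5 has {He,Li,Be,C} → B.
Cell (r6,c1): row 6 has {H,He,Be,B,C}; column 1 has {H,He,C} → Li.
Cell (r1,c1): row 1 has {He,Li,Be,C}; column 1 has {H,He,Li,C} → B.
Cell (r1,c5): row 1 has {He,Li,Be,B,C}; column 5 has {He,Li,Be,B,C} → H.
Cell (r4,c1): row 4 has {H,He,Li,B,C}; column 1 has {H,He,Li,B,C} → Be.

B Li He C H Be / H Be Li B He C / C B Be H Li He / Be He C Li B H / He H B Be C Li / Li C H He Be B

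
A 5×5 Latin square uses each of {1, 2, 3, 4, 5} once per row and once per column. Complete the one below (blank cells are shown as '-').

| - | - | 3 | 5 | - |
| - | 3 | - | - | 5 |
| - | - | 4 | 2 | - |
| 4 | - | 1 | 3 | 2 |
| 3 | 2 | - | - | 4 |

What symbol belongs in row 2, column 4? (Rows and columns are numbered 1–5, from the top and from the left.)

4

row 1 has {3,5}; column 5 has {2,4,5} — only 1 is left for (r1,c5).
row 2 has {3,5}; column 3 has {1,3,4} — only 2 is left for (r2,c3).
row 3 has {2,4}; column 5 has {1,2,4,5} — only 3 is left for (r3,c5).
row 4 has {1,2,3,4}; column 2 has {2,3} — only 5 is left for (r4,c2).
row 5 has {2,3,4}; column 3 has {1,2,3,4} — only 5 is left for (r5,c3).
row 5 has {2,3,4,5}; column 4 has {2,3,5} — only 1 is left for (r5,c4).
row 1 has {1,3,5}; column 1 has {3,4} — only 2 is left for (r1,c1).
row 1 has {1,2,3,5}; column 2 has {2,3,5} — only 4 is left for (r1,c2).
row 2 has {2,3,5}; column 1 has {2,3,4} — only 1 is left for (r2,c1).
row 2 has {1,2,3,5}; column 4 has {1,2,3,5} — only 4 is left for (r2,c4).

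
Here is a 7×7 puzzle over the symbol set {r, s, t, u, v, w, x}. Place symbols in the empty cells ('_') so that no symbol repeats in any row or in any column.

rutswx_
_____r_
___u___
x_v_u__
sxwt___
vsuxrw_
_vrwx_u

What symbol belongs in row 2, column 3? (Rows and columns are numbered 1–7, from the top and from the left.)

x

Cell (r1,c7): row 1 has {r,s,t,u,w,x}; column 7 has {u} → v.
Cell (r2,c4): row 2 has {r}; column 4 has {s,t,u,w,x} → v.
Cell (r4,c4): row 4 has {u,v,x}; column 4 has {s,t,u,v,w,x} → r.
Cell (r5,c5): row 5 has {s,t,w,x}; column 5 has {r,u,w,x} → v.
Cell (r5,c6): row 5 has {s,t,v,w,x}; column 6 has {r,w,x} → u.
Cell (r5,c7): row 5 has {s,t,u,v,w,x}; column 7 has {u,v} → r.
Cell (r6,c7): row 6 has {r,s,u,v,w,x}; column 7 has {r,u,v} → t.
Cell (r7,c1): row 7 has {r,u,v,w,x}; column 1 has {r,s,v,x} → t.
Cell (r7,c6): row 7 has {r,t,u,v,w,x}; column 6 has {r,u,w,x} → s.
Cell (r3,c1): row 3 has {u}; column 1 has {r,s,t,v,x} → w.
Cell (r4,c6): row 4 has {r,u,v,x}; column 6 has {r,s,u,w,x} → t.
Cell (r2,c1): row 2 has {r,v}; column 1 has {r,s,t,v,w,x} → u.
Cell (r3,c6): row 3 has {u,w}; column 6 has {r,s,t,u,w,x} → v.
Cell (r4,c2): row 4 has {r,t,u,v,x}; column 2 has {s,u,v,x} → w.
Cell (r4,c7): row 4 has {r,t,u,v,w,x}; column 7 has {r,t,u,v} → s.
Cell (r2,c2): row 2 has {r,u,v}; column 2 has {s,u,v,w,x} → t.
Cell (r2,c5): row 2 has {r,t,u,v}; column 5 has {r,u,v,w,x} → s.
Cell (r3,c2): row 3 has {u,v,w}; column 2 has {s,t,u,v,w,x} → r.
Cell (r3,c5): row 3 has {r,u,v,w}; column 5 has {r,s,u,v,w,x} → t.
Cell (r3,c7): row 3 has {r,t,u,v,w}; column 7 has {r,s,t,u,v} → x.
Cell (r2,c3): row 2 has {r,s,t,u,v}; column 3 has {r,t,u,v,w} → x.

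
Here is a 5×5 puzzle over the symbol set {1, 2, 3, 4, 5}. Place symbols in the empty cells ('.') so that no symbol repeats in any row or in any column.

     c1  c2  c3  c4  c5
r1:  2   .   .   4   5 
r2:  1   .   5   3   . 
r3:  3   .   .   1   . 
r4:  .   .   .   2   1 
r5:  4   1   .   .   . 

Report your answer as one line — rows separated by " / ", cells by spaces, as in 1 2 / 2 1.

2 3 1 4 5 / 1 2 5 3 4 / 3 5 4 1 2 / 5 4 3 2 1 / 4 1 2 5 3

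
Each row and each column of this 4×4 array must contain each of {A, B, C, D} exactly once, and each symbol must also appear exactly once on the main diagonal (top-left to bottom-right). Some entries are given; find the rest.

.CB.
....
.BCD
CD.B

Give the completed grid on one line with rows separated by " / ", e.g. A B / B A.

At row 1, column 4: row 1 has {B,C}; column 4 has {B,D}; that leaves A.
At row 2, column 2: row 2 is empty so far; column 2 has {B,C,D}; the diagonal has {B,C}; that leaves A.
At row 2, column 3: row 2 has {A}; column 3 has {B,C}; that leaves D.
At row 2, column 4: row 2 has {A,D}; column 4 has {A,B,D}; that leaves C.
At row 3, column 1: row 3 has {B,C,D}; column 1 has {C}; that leaves A.
At row 4, column 3: row 4 has {B,C,D}; column 3 has {B,C,D}; that leaves A.
At row 1, column 1: row 1 has {A,B,C}; column 1 has {A,C}; the diagonal has {A,B,C}; that leaves D.
At row 2, column 1: row 2 has {A,C,D}; column 1 has {A,C,D}; that leaves B.

D C B A / B A D C / A B C D / C D A B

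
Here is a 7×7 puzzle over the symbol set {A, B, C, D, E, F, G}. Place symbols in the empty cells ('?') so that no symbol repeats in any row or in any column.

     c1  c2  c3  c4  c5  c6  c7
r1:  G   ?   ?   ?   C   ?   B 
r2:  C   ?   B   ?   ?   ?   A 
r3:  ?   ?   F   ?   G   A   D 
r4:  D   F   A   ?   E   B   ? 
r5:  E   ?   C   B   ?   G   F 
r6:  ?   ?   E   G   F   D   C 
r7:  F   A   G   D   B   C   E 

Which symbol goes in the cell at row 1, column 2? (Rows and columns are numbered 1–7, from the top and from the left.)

(r1,c3) = D
(r2,c5) = D
(r3,c1) = B
(r4,c4) = C
(r4,c7) = G
(r5,c2) = D
(r5,c5) = A
(r6,c1) = A
(r6,c2) = B
(r1,c2) = E

E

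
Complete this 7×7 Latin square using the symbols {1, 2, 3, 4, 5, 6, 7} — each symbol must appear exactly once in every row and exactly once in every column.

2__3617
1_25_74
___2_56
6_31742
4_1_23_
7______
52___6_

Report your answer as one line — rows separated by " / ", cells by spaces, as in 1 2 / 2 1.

2 4 5 3 6 1 7 / 1 6 2 5 3 7 4 / 3 1 7 2 4 5 6 / 6 5 3 1 7 4 2 / 4 7 1 6 2 3 5 / 7 3 6 4 5 2 1 / 5 2 4 7 1 6 3

Cell (r2,c5): row 2 has {1,2,4,5,7}; column 5 has {2,6,7} → 3.
Cell (r3,c1): row 3 has {2,5,6}; column 1 has {1,2,4,5,6,7} → 3.
Cell (r4,c2): row 4 has {1,2,3,4,6,7}; column 2 has {2} → 5.
Cell (r5,c7): row 5 has {1,2,3,4}; column 7 has {2,4,6,7} → 5.
Cell (r6,c6): row 6 has {7}; column 6 has {1,3,4,5,6,7} → 2.
Cell (r1,c2): row 1 has {1,2,3,6,7}; column 2 has {2,5} → 4.
Cell (r1,c3): row 1 has {1,2,3,4,6,7}; column 3 has {1,2,3} → 5.
Cell (r2,c2): row 2 has {1,2,3,4,5,7}; column 2 has {2,4,5} → 6.
Cell (r5,c2): row 5 has {1,2,3,4,5}; column 2 has {2,4,5,6} → 7.
Cell (r5,c4): row 5 has {1,2,3,4,5,7}; column 4 has {1,2,3,5} → 6.
Cell (r6,c4): row 6 has {2,7}; column 4 has {1,2,3,5,6} → 4.
Cell (r7,c4): row 7 has {2,5,6}; column 4 has {1,2,3,4,5,6} → 7.
Cell (r3,c2): row 3 has {2,3,5,6}; column 2 has {2,4,5,6,7} → 1.
Cell (r3,c5): row 3 has {1,2,3,5,6}; column 5 has {2,3,6,7} → 4.
Cell (r6,c2): row 6 has {2,4,7}; column 2 has {1,2,4,5,6,7} → 3.
Cell (r6,c3): row 6 has {2,3,4,7}; column 3 has {1,2,3,5} → 6.
Cell (r6,c7): row 6 has {2,3,4,6,7}; column 7 has {2,4,5,6,7} → 1.
Cell (r7,c3): row 7 has {2,5,6,7}; column 3 has {1,2,3,5,6} → 4.
Cell (r7,c5): row 7 has {2,4,5,6,7}; column 5 has {2,3,4,6,7} → 1.
Cell (r7,c7): row 7 has {1,2,4,5,6,7}; column 7 has {1,2,4,5,6,7} → 3.
Cell (r3,c3): row 3 has {1,2,3,4,5,6}; column 3 has {1,2,3,4,5,6} → 7.
Cell (r6,c5): row 6 has {1,2,3,4,6,7}; column 5 has {1,2,3,4,6,7} → 5.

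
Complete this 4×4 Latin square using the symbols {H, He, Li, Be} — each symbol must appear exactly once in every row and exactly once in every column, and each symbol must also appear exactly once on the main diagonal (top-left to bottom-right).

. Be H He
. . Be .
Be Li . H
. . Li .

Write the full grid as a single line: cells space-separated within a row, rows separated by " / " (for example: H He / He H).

Li Be H He / He H Be Li / Be Li He H / H He Li Be

Cell (r1,c1): row 1 has {H,He,Be}; column 1 has {Be}; the diagonal is empty so far → Li.
Cell (r2,c4): row 2 has {Be}; column 4 has {H,He} → Li.
Cell (r3,c3): row 3 has {H,Li,Be}; column 3 has {H,Li,Be}; the diagonal has {Li} → He.
Cell (r4,c4): row 4 has {Li}; column 4 has {H,He,Li}; the diagonal has {He,Li} → Be.
Cell (r2,c2): row 2 has {Li,Be}; column 2 has {Li,Be}; the diagonal has {He,Li,Be} → H.
Cell (r4,c2): row 4 has {Li,Be}; column 2 has {H,Li,Be} → He.
Cell (r2,c1): row 2 has {H,Li,Be}; column 1 has {Li,Be} → He.
Cell (r4,c1): row 4 has {He,Li,Be}; column 1 has {He,Li,Be} → H.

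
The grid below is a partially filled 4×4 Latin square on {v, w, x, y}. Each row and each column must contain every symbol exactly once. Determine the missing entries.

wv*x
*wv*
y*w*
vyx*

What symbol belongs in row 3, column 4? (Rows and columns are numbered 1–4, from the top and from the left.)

At row 1, column 3: row 1 has {v,w,x}; column 3 has {v,w,x}; that leaves y.
At row 2, column 1: row 2 has {v,w}; column 1 has {v,w,y}; that leaves x.
At row 2, column 4: row 2 has {v,w,x}; column 4 has {x}; that leaves y.
At row 3, column 2: row 3 has {w,y}; column 2 has {v,w,y}; that leaves x.
At row 3, column 4: row 3 has {w,x,y}; column 4 has {x,y}; that leaves v.

v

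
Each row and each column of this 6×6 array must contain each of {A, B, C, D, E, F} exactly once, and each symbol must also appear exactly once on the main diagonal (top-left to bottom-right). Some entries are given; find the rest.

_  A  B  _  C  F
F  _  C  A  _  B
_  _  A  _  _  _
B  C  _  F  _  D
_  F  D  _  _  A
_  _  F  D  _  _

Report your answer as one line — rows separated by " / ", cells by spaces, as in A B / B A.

row 1 has {A,B,C,F}; column 4 has {A,D,F} — only E is left for (r1,c4).
row 4 has {B,C,D,F}; column 3 has {A,B,C,D,F} — only E is left for (r4,c3).
row 4 has {B,C,D,E,F}; column 5 has {C} — only A is left for (r4,c5).
row 1 has {A,B,C,E,F}; column 1 has {B,F}; the diagonal has {A,F} — only D is left for (r1,c1).
row 2 has {A,B,C,F}; column 2 has {A,C,F}; the diagonal has {A,D,F} — only E is left for (r2,c2).
row 2 has {A,B,C,E,F}; column 5 has {A,C} — only D is left for (r2,c5).
row 5 has {A,D,F}; column 5 has {A,C,D}; the diagonal has {A,D,E,F} — only B is left for (r5,c5).
row 6 has {D,F}; column 2 has {A,C,E,F} — only B is left for (r6,c2).
row 6 has {B,D,F}; column 5 has {A,B,C,D} — only E is left for (r6,c5).
row 6 has {B,D,E,F}; column 6 has {A,B,D,F}; the diagonal has {A,B,D,E,F} — only C is left for (r6,c6).
row 3 has {A}; column 2 has {A,B,C,E,F} — only D is left for (r3,c2).
row 3 has {A,D}; column 5 has {A,B,C,D,E} — only F is left for (r3,c5).
row 3 has {A,D,F}; column 6 has {A,B,C,D,F} — only E is left for (r3,c6).
row 5 has {A,B,D,F}; column 4 has {A,D,E,F} — only C is left for (r5,c4).
row 6 has {B,C,D,E,F}; column 1 has {B,D,F} — only A is left for (r6,c1).
row 3 has {A,D,E,F}; column 1 has {A,B,D,F} — only C is left for (r3,c1).
row 3 has {A,C,D,E,F}; column 4 has {A,C,D,E,F} — only B is left for (r3,c4).
row 5 has {A,B,C,D,F}; column 1 has {A,B,C,D,F} — only E is left for (r5,c1).

D A B E C F / F E C A D B / C D A B F E / B C E F A D / E F D C B A / A B F D E C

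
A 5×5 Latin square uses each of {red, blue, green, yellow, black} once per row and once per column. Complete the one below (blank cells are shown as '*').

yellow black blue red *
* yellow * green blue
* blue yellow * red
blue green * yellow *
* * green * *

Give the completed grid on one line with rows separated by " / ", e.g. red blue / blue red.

(r1,c5) = green
(r3,c4) = black
(r4,c5) = black
(r5,c2) = red
(r5,c4) = blue
(r5,c5) = yellow
(r3,c1) = green
(r4,c3) = red
(r5,c1) = black
(r2,c1) = red
(r2,c3) = black

yellow black blue red green / red yellow black green blue / green blue yellow black red / blue green red yellow black / black red green blue yellow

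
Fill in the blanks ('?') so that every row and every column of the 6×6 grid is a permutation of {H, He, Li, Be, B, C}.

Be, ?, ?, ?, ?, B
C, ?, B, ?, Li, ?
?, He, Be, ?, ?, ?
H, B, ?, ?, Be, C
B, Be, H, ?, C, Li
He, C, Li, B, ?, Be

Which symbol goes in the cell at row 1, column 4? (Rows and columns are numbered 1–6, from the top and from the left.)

row 2 has {Li,B,C}; column 2 has {He,Be,B,C} — only H is left for (r2,c2).
row 2 has {H,Li,B,C}; column 6 has {Li,Be,B,C} — only He is left for (r2,c6).
row 3 has {He,Be}; column 1 has {H,He,Be,B,C} — only Li is left for (r3,c1).
row 3 has {He,Li,Be}; column 6 has {He,Li,Be,B,C} — only H is left for (r3,c6).
row 4 has {H,Be,B,C}; column 3 has {H,Li,Be,B} — only He is left for (r4,c3).
row 4 has {H,He,Be,B,C}; column 4 has {B} — only Li is left for (r4,c4).
row 5 has {H,Li,Be,B,C}; column 4 has {Li,B} — only He is left for (r5,c4).
row 6 has {He,Li,Be,B,C}; column 5 has {Li,Be,C} — only H is left for (r6,c5).
row 1 has {Be,B}; column 2 has {H,He,Be,B,C} — only Li is left for (r1,c2).
row 1 has {Li,Be,B}; column 3 has {H,He,Li,Be,B} — only C is left for (r1,c3).
row 1 has {Li,Be,B,C}; column 4 has {He,Li,B} — only H is left for (r1,c4).

H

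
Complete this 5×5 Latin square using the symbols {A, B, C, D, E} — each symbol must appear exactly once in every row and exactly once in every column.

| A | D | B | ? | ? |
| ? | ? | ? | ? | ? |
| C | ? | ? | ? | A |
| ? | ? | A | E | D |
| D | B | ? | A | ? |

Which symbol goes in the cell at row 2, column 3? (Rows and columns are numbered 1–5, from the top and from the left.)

(r1,c4) = C
(r1,c5) = E
(r3,c2) = E
(r3,c3) = D
(r3,c4) = B
(r4,c1) = B
(r4,c2) = C
(r5,c5) = C
(r2,c1) = E
(r2,c2) = A
(r2,c3) = C

C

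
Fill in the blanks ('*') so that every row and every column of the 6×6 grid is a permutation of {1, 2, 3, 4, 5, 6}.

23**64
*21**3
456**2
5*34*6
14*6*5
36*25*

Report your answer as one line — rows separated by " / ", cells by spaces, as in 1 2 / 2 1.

At row 1, column 3: row 1 has {2,3,4,6}; column 3 has {1,3,6}; that leaves 5.
At row 1, column 4: row 1 has {2,3,4,5,6}; column 4 has {2,4,6}; that leaves 1.
At row 2, column 1: row 2 has {1,2,3}; column 1 has {1,2,3,4,5}; that leaves 6.
At row 2, column 4: row 2 has {1,2,3,6}; column 4 has {1,2,4,6}; that leaves 5.
At row 2, column 5: row 2 has {1,2,3,5,6}; column 5 has {5,6}; that leaves 4.
At row 3, column 4: row 3 has {2,4,5,6}; column 4 has {1,2,4,5,6}; that leaves 3.
At row 3, column 5: row 3 has {2,3,4,5,6}; column 5 has {4,5,6}; that leaves 1.
At row 4, column 2: row 4 has {3,4,5,6}; column 2 has {2,3,4,5,6}; that leaves 1.
At row 4, column 5: row 4 has {1,3,4,5,6}; column 5 has {1,4,5,6}; that leaves 2.
At row 5, column 3: row 5 has {1,4,5,6}; column 3 has {1,3,5,6}; that leaves 2.
At row 5, column 5: row 5 has {1,2,4,5,6}; column 5 has {1,2,4,5,6}; that leaves 3.
At row 6, column 3: row 6 has {2,3,5,6}; column 3 has {1,2,3,5,6}; that leaves 4.
At row 6, column 6: row 6 has {2,3,4,5,6}; column 6 has {2,3,4,5,6}; that leaves 1.

2 3 5 1 6 4 / 6 2 1 5 4 3 / 4 5 6 3 1 2 / 5 1 3 4 2 6 / 1 4 2 6 3 5 / 3 6 4 2 5 1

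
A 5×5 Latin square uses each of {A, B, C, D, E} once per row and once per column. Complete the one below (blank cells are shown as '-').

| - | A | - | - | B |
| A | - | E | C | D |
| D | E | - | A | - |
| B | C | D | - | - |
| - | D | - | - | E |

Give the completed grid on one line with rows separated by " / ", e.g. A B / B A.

E A C D B / A B E C D / D E B A C / B C D E A / C D A B E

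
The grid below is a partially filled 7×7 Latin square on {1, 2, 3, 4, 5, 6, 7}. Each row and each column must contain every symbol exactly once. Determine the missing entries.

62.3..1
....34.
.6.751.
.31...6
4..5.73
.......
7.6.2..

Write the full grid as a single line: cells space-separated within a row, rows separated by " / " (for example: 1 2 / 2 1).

6 2 7 3 4 5 1 / 1 7 5 6 3 4 2 / 2 6 3 7 5 1 4 / 5 3 1 4 7 2 6 / 4 1 2 5 6 7 3 / 3 5 4 2 1 6 7 / 7 4 6 1 2 3 5

(r1,c6) = 5
(r4,c6) = 2
(r5,c2) = 1
(r5,c3) = 2
(r5,c5) = 6
(r7,c6) = 3
(r4,c1) = 5
(r4,c4) = 4
(r4,c5) = 7
(r6,c6) = 6
(r7,c4) = 1
(r1,c5) = 4
(r6,c4) = 2
(r6,c5) = 1
(r1,c3) = 7
(r2,c3) = 5
(r2,c4) = 6
(r6,c1) = 3
(r6,c3) = 4
(r2,c2) = 7
(r2,c7) = 2
(r3,c1) = 2
(r3,c3) = 3
(r3,c7) = 4
(r6,c2) = 5
(r6,c7) = 7
(r7,c2) = 4
(r7,c7) = 5
(r2,c1) = 1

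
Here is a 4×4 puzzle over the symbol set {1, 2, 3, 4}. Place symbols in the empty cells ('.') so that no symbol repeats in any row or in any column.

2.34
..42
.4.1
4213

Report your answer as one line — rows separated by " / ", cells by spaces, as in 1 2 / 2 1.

2 1 3 4 / 1 3 4 2 / 3 4 2 1 / 4 2 1 3

(r1,c2): row 1 has {2,3,4}; column 2 has {2,4}, so it must be 1.
(r2,c2): row 2 has {2,4}; column 2 has {1,2,4}, so it must be 3.
(r3,c1): row 3 has {1,4}; column 1 has {2,4}, so it must be 3.
(r3,c3): row 3 has {1,3,4}; column 3 has {1,3,4}, so it must be 2.
(r2,c1): row 2 has {2,3,4}; column 1 has {2,3,4}, so it must be 1.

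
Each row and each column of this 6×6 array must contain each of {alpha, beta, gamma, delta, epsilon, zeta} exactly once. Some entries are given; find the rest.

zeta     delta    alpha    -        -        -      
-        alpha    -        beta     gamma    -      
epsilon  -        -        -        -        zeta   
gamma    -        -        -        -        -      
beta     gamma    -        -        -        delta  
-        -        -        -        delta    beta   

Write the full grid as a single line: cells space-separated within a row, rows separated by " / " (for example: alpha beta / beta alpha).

zeta delta alpha epsilon beta gamma / delta alpha zeta beta gamma epsilon / epsilon beta delta gamma alpha zeta / gamma zeta beta delta epsilon alpha / beta gamma epsilon alpha zeta delta / alpha epsilon gamma zeta delta beta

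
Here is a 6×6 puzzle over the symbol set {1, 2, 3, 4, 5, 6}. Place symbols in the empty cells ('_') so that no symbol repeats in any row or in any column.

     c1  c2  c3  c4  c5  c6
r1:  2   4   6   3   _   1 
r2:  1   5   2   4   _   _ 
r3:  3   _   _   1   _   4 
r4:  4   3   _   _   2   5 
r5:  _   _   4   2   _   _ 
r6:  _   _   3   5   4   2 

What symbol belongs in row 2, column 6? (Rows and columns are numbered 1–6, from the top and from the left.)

6

(r1,c5) = 5
(r3,c3) = 5
(r3,c5) = 6
(r4,c3) = 1
(r4,c4) = 6
(r6,c1) = 6
(r6,c2) = 1
(r2,c5) = 3
(r2,c6) = 6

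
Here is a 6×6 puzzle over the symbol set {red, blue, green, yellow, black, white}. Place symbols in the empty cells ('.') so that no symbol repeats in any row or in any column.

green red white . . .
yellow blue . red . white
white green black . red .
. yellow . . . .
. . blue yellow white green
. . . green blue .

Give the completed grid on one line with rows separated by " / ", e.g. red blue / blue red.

green red white black yellow blue / yellow blue green red black white / white green black blue red yellow / blue yellow red white green black / red black blue yellow white green / black white yellow green blue red

(r2,c3): row 2 has {red,blue,yellow,white}; column 3 has {blue,black,white}, so it must be green.
(r2,c5): row 2 has {red,blue,green,yellow,white}; column 5 has {red,blue,white}, so it must be black.
(r3,c4): row 3 has {red,green,black,white}; column 4 has {red,green,yellow}, so it must be blue.
(r3,c6): row 3 has {red,blue,green,black,white}; column 6 has {green,white}, so it must be yellow.
(r4,c3): row 4 has {yellow}; column 3 has {blue,green,black,white}, so it must be red.
(r4,c5): row 4 has {red,yellow}; column 5 has {red,blue,black,white}, so it must be green.
(r5,c2): row 5 has {blue,green,yellow,white}; column 2 has {red,blue,green,yellow}, so it must be black.
(r6,c2): row 6 has {blue,green}; column 2 has {red,blue,green,yellow,black}, so it must be white.
(r6,c3): row 6 has {blue,green,white}; column 3 has {red,blue,green,black,white}, so it must be yellow.
(r1,c4): row 1 has {red,green,white}; column 4 has {red,blue,green,yellow}, so it must be black.
(r1,c5): row 1 has {red,green,black,white}; column 5 has {red,blue,green,black,white}, so it must be yellow.
(r1,c6): row 1 has {red,green,yellow,black,white}; column 6 has {green,yellow,white}, so it must be blue.
(r4,c4): row 4 has {red,green,yellow}; column 4 has {red,blue,green,yellow,black}, so it must be white.
(r4,c6): row 4 has {red,green,yellow,white}; column 6 has {blue,green,yellow,white}, so it must be black.
(r5,c1): row 5 has {blue,green,yellow,black,white}; column 1 has {green,yellow,white}, so it must be red.
(r6,c1): row 6 has {blue,green,yellow,white}; column 1 has {red,green,yellow,white}, so it must be black.
(r6,c6): row 6 has {blue,green,yellow,black,white}; column 6 has {blue,green,yellow,black,white}, so it must be red.
(r4,c1): row 4 has {red,green,yellow,black,white}; column 1 has {red,green,yellow,black,white}, so it must be blue.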